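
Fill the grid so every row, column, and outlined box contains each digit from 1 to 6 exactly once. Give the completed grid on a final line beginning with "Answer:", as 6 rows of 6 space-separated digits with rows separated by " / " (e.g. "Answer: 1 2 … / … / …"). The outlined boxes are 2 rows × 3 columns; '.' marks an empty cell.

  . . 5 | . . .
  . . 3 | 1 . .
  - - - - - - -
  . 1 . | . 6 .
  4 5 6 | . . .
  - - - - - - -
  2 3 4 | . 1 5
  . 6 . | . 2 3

Step 1. [r4c5∈{3}] only 3 remains possible at r4c5. So r4c5=3.
Step 2. [r1c5∈{4}] nothing but 4 survives at r1c5 ⇒ r1c5=4.
Step 3. [r4c4∈{2}] r4c4 has the single candidate 2 ⇒ r4c4=2.
Step 4. [r2c1∈{6}] r2c1's peers cover all but 6, so r2c1=6.
Step 5. [r1c2∈{2}] r1c2's peers cover all but 2, so r1c2=2.
Step 6. [r5c4∈{6}] r5c4 is down to just 6 ⇒ r5c4=6.
Step 7. [r1c1∈{1}] r1c1 has the single candidate 1, so r1c1=1.
Step 8. [r6c4∈{4}] only 4 remains possible at r6c4, so r6c4=4.
Step 9. [r1c6∈{6}] only 6 remains possible at r1c6. So r1c6=6.
Step 10. [r3c4∈{5}] nothing but 5 survives at r3c4. So r3c4=5.
Step 11. [r3c6∈{4}] nothing but 4 survives at r3c6, so r3c6=4.
Step 12. [r3c1∈{3}] only 3 remains possible at r3c1. So r3c1=3.
Step 13. [r2c6∈{2}] r2c6 is down to just 2. So r2c6=2.
Step 14. [r1c4∈{3}] only 3 remains possible at r1c4. So r1c4=3.
Step 15. [r6c3∈{1}] nothing but 1 survives at r6c3, so r6c3=1.
Step 16. [r3c3∈{2}] r3c3 is down to just 2. So r3c3=2.
Step 17. [r4c6∈{1}] r4c6 is down to just 1, so r4c6=1.
Step 18. [r2c2∈{4}] r2c2's peers cover all but 4, so r2c2=4.
Step 19. [r2c5∈{5}] r2c5 has the single candidate 5. So r2c5=5.
Step 20. [r6c1∈{5}] r6c1 is down to just 5, so r6c1=5.

Answer: 1 2 5 3 4 6 / 6 4 3 1 5 2 / 3 1 2 5 6 4 / 4 5 6 2 3 1 / 2 3 4 6 1 5 / 5 6 1 4 2 3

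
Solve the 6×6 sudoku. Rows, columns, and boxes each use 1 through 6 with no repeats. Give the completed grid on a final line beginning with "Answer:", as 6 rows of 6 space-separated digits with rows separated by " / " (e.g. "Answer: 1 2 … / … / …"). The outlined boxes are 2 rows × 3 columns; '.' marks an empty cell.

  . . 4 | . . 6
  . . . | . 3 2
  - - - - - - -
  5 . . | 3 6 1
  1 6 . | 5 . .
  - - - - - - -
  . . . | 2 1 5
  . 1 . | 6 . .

Step 1. [r3c3∈{2}] r3c3's peers cover all but 2 ⇒ r3c3=2.
Step 2. [r6c6∈{3,4}] col 6 places 3 nowhere but r6c6, so r6c6=3.
Step 3. [r2c3∈{1,5,6}] col 3 places 1 nowhere but r2c3, so r2c3=1.
Step 4. [r1c2∈{2,3,5}] col 2 places 2 nowhere but r1c2, so r1c2=2.
Step 5. [r5c2∈{3,4}] 3 has one home in col 2: r5c2 ⇒ r5c2=3.
Step 6. [r6c5∈{4}] r6c5 is down to just 4 ⇒ r6c5=4.
Step 7. [r2c1∈{6}] only 6 remains possible at r2c1 ⇒ r2c1=6.
Step 8. [r5c1∈{4}] r5c1 is down to just 4 ⇒ r5c1=4.
Step 9. [r4c5∈{2}] only 2 remains possible at r4c5, so r4c5=2.
Step 10. [r6c3∈{5}] nothing but 5 survives at r6c3. So r6c3=5.
Step 11. [r1c4∈{1}] only 1 remains possible at r1c4, so r1c4=1.
Step 12. [r1c1∈{3}] r1c1's peers cover all but 3, so r1c1=3.
Step 13. [r5c3∈{6}] r5c3 is down to just 6. So r5c3=6.
Step 14. [r4c6∈{4}] r4c6's peers cover all but 4. So r4c6=4.
Step 15. [r4c3∈{3}] nothing but 3 survives at r4c3. So r4c3=3.
Step 16. [r2c2∈{5}] only 5 remains possible at r2c2, so r2c2=5.
Step 17. [r1c5∈{5}] nothing but 5 survives at r1c5 ⇒ r1c5=5.
Step 18. [r3c2∈{4}] r3c2 is down to just 4. So r3c2=4.
Step 19. [r2c4∈{4}] r2c4 has the single candidate 4 ⇒ r2c4=4.
Step 20. [r6c1∈{2}] r6c1's peers cover all but 2. So r6c1=2.

Answer: 3 2 4 1 5 6 / 6 5 1 4 3 2 / 5 4 2 3 6 1 / 1 6 3 5 2 4 / 4 3 6 2 1 5 / 2 1 5 6 4 3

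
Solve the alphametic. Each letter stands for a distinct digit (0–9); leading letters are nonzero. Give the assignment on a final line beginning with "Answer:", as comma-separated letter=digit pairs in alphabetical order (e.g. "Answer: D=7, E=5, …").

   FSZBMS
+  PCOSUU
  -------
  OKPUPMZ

Step 1. [O] O is the leading digit of a 7-digit sum of two 6-digit numbers; the final carry is exactly 1. So O=1.
Step 2. [col 1: S + U ≡ Z (mod 10)] several values work for U in column 1 (S + U ≡ Z (mod 10), carry-in 0); try U=9, so U=9.
Step 3. [col 1: S + U ≡ Z (mod 10)] no forcing yet in column 1 (carry-in 0); S=8 is free and consistent — try it ⇒ S=8.
Step 4. [col 1: S + U ≡ Z (mod 10)] in column 1 we have S+U≡Z with carry-in 0; given S=8, U=9 and digits 1,8,9 already taken and all letters distinct, that pins Z to 7. So Z=7.
Step 5. [col 2: M + U ≡ M (mod 10)] column 2 (M + U ≡ M (mod 10), carry-in 1) doesn't pin M yet; pick M=2 and continue ⇒ M=2.
Step 6. [col 3: B + S ≡ P (mod 10)] several values work for B in column 3 (B + S ≡ P (mod 10), carry-in 1); try B=4 ⇒ B=4.
Step 7. [col 3: B + S ≡ P (mod 10)] column 3: given B=4, S=8, carry-in 1, and digits 1,2,4,7,8,9 already taken and all letters distinct, B+S≡P (mod 10) forces P=3 ⇒ P=3.
Step 8. [col 5: S + C ≡ P (mod 10)] from column 5 (S=8, P=3, carry-in 0, digits 1,2,3,4,7,8,9 already taken and all letters distinct): C must equal 5, so C=5.
Step 9. [col 6: F + P ≡ K (mod 10)] in column 6 we have F+P≡K with carry-in 1; given P=3 and digits 1,2,3,4,5,7,8,9 already taken and all letters distinct, that pins F to 6. So F=6.
Step 10. [col 6: F + P ≡ K (mod 10)] column 6 reads F+P+carry(1)=K with F=6, P=3; with digits 1,2,3,4,5,6,7,8,9 already taken and all letters distinct, the only value for K is 0. So K=0.

Answer: B=4, C=5, F=6, K=0, M=2, O=1, P=3, S=8, U=9, Z=7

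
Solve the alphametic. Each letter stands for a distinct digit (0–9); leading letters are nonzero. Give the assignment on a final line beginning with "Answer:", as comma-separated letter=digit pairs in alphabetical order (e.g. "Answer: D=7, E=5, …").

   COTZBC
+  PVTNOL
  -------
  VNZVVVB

Step 1. [col 1: C + L ≡ B (mod 10)] several values work for L in column 1 (C + L ≡ B (mod 10), carry-in 0); try L=9 ⇒ L=9.
Step 2. [col 1: C + L ≡ B (mod 10)] column 1 (C + L ≡ B (mod 10), carry-in 0) doesn't pin C yet; pick C=5 and continue. So C=5.
Step 3. [V] V is the leading digit of a 7-digit sum of two 6-digit numbers; the final carry is exactly 1. So V=1.
Step 4. [col 1: C + L ≡ B (mod 10)] column 1 reads C+L+carry(0)=B with C=5, L=9; with digits 1,5,9 already taken and all letters distinct, the only value for B is 4 ⇒ B=4.
Step 5. [col 2: B + O ≡ V (mod 10)] from column 2 (B=4, V=1, carry-in 1, digits 1,4,5,9 already taken and all letters distinct): O must equal 6 ⇒ O=6.
Step 6. [col 3: Z + N ≡ V (mod 10)] several values work for Z in column 3 (Z + N ≡ V (mod 10), carry-in 1); try Z=7. So Z=7.
Step 7. [col 3: Z + N ≡ V (mod 10)] column 3: given Z=7, V=1, carry-in 1, and digits 1,4,5,6,7,9 already taken and all letters distinct, Z+N≡V (mod 10) forces N=3 ⇒ N=3.
Step 8. [col 4: T + T ≡ V (mod 10)] column 4 reads T+T+carry(1)=V with V=1; with digits 1,3,4,5,6,7,9 already taken and all letters distinct, the only value for T is 0, so T=0.
Step 9. [col 6: C + P ≡ N (mod 10)] from column 6 (C=5, N=3, carry-in 0, digits 0,1,3,4,5,6,7,9 already taken and all letters distinct): P must equal 8. So P=8.

Answer: B=4, C=5, L=9, N=3, O=6, P=8, T=0, V=1, Z=7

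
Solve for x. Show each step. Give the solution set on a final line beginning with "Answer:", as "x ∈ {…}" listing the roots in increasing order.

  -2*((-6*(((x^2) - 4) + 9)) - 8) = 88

Step 1. [-2*((-6*(((x^2) - 4) + 9)) - 8) = 88] LHS = -2·(…); ÷-2 both sides. So div: (-6*(((x^2) - 4) + 9)) - 8 = -44.
Step 2. [(-6*(((x^2) - 4) + 9)) - 8 = -44] add 8: x sits inside (… - 8) ⇒ sub: -6*(((x^2) - 4) + 9) = -36.
Step 3. [-6*(((x^2) - 4) + 9) = -36] -6 out front; divide by -6 ⇒ div: ((x^2) - 4) + 9 = 6.
Step 4. [((x^2) - 4) + 9 = 6] the outer +9 inverts by subtracting 9, so sub: (x^2) - 4 = -3.
Step 5. [(x^2) - 4 = -3] 4 comes off first (add 4) ⇒ sub: x^2 = 1.
Step 6. [x^2 = 1] √ both sides: 1 ≥ 0 gives two branches, so sqrt: x = 1 or -1.

Answer: x ∈ {-1, 1}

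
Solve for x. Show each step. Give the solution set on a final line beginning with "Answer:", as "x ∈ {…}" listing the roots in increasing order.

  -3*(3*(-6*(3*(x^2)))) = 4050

Step 1. [-3*(3*(-6*(3*(x^2)))) = 4050] LHS = -3·(…); ÷-3 both sides, so div: 3*(-6*(3*(x^2))) = -1350.
Step 2. [3*(-6*(3*(x^2))) = -1350] leading coefficient 3: divide by 3. So div: -6*(3*(x^2)) = -450.
Step 3. [-6*(3*(x^2)) = -450] LHS = -6·(…); ÷-6 both sides, so div: 3*(x^2) = 75.
Step 4. [3*(x^2) = 75] divide by the outer 3, so div: x^2 = 25.
Step 5. [x^2 = 25] √ both sides: 25 ≥ 0 gives two branches ⇒ sqrt: x = 5 or -5.

Answer: x ∈ {-5, 5}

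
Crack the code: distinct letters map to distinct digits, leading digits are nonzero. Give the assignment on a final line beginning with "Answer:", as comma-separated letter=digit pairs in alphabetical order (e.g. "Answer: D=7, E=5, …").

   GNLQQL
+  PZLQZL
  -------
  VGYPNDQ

Step 1. [V] V is the leading digit of a 7-digit sum of two 6-digit numbers; the final carry is exactly 1 ⇒ V=1.
Step 2. [col 1: L + L ≡ Q (mod 10)] no forcing yet in column 1 (carry-in 0); Q=8 is free and consistent — try it, so Q=8.
Step 3. [col 1: L + L ≡ Q (mod 10)] no forcing yet in column 1 (carry-in 0); L=4 is free and consistent — try it. So L=4.
Step 4. [col 2: Q + Z ≡ D (mod 10)] D=3 is one option consistent with column 2 (Q + Z ≡ D (mod 10), carry-in 0) — take it. So D=3.
Step 5. [col 2: Q + Z ≡ D (mod 10)] from column 2 (Q=8, D=3, carry-in 0, digits 1,3,4,8 already taken and all letters distinct): Z must equal 5, so Z=5.
Step 6. [col 3: Q + Q ≡ N (mod 10)] column 3 reads Q+Q+carry(1)=N with Q=8; with digits 1,3,4,5,8 already taken and all letters distinct, the only value for N is 7, so N=7.
Step 7. [col 4: L + L ≡ P (mod 10)] column 4: given L=4, carry-in 1, and digits 1,3,4,5,7,8 already taken and all letters distinct, L+L≡P (mod 10) forces P=9, so P=9.
Step 8. [col 5: N + Z ≡ Y (mod 10)] column 5 reads N+Z+carry(0)=Y with N=7, Z=5; with digits 1,3,4,5,7,8,9 already taken and all letters distinct, the only value for Y is 2, so Y=2.
Step 9. [col 6: G + P ≡ G (mod 10)] column 6 (G + P ≡ G (mod 10), carry-in 1) doesn't pin G yet; pick G=6 and continue. So G=6.

Answer: D=3, G=6, L=4, N=7, P=9, Q=8, V=1, Y=2, Z=5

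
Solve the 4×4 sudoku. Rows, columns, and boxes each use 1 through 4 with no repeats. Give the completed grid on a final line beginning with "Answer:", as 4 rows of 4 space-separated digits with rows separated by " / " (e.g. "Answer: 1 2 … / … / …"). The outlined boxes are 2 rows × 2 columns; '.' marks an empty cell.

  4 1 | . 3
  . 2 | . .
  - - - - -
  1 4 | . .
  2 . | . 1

Step 1. [r3c3∈{2,3}] row 3 places 3 nowhere but r3c3, so r3c3=3.
Step 2. [r2c3∈{1,4}] across row 2, 1 lands solely at r2c3, so r2c3=1.
Step 3. [r2c4∈{4}] r2c4's peers cover all but 4, so r2c4=4.
Step 4. [r4c3∈{4}] only 4 remains possible at r4c3, so r4c3=4.
Step 5. [r4c2∈{3}] r4c2 is down to just 3, so r4c2=3.
Step 6. [r1c3∈{2}] only 2 remains possible at r1c3, so r1c3=2.
Step 7. [r2c1∈{3}] r2c1 has the single candidate 3. So r2c1=3.
Step 8. [r3c4∈{2}] r3c4 has the single candidate 2. So r3c4=2.

Answer: 4 1 2 3 / 3 2 1 4 / 1 4 3 2 / 2 3 4 1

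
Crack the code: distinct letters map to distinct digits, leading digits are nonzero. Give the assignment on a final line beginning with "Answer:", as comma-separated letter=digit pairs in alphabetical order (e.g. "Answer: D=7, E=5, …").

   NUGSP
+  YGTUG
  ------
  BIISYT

Step 1. [col 1: P + G ≡ T (mod 10)] several values work for T in column 1 (P + G ≡ T (mod 10), carry-in 0); try T=2. So T=2.
Step 2. [B] the sum has 6 digits but both addends have 5; that extra leading digit B is the final carry, namely 1, so B=1.
Step 3. [col 1: P + G ≡ T (mod 10)] column 1 (P + G ≡ T (mod 10), carry-in 0) doesn't pin G yet; pick G=3 and continue. So G=3.
Step 4. [col 1: P + G ≡ T (mod 10)] column 1 reads P+G+carry(0)=T with G=3, T=2; with digits 1,2,3 already taken and all letters distinct, the only value for P is 9 ⇒ P=9.
Step 5. [col 2: S + U ≡ Y (mod 10)] several values work for S in column 2 (S + U ≡ Y (mod 10), carry-in 1); try S=6 ⇒ S=6.
Step 6. [col 2: S + U ≡ Y (mod 10)] no forcing yet in column 2 (carry-in 1); U=7 is free and consistent — try it, so U=7.
Step 7. [col 2: S + U ≡ Y (mod 10)] in column 2 we have S+U≡Y with carry-in 1; given S=6, U=7 and digits 1,2,3,6,7,9 already taken and all letters distinct, that pins Y to 4 ⇒ Y=4.
Step 8. [col 4: U + G ≡ I (mod 10)] in column 4 we have U+G≡I with carry-in 0; given U=7, G=3 and digits 1,2,3,4,6,7,9 already taken and all letters distinct, that pins I to 0. So I=0.
Step 9. [col 5: N + Y ≡ I (mod 10)] in column 5 we have N+Y≡I with carry-in 1; given Y=4, I=0 and digits 0,1,2,3,4,6,7,9 already taken and all letters distinct, that pins N to 5 ⇒ N=5.

Answer: B=1, G=3, I=0, N=5, P=9, S=6, T=2, U=7, Y=4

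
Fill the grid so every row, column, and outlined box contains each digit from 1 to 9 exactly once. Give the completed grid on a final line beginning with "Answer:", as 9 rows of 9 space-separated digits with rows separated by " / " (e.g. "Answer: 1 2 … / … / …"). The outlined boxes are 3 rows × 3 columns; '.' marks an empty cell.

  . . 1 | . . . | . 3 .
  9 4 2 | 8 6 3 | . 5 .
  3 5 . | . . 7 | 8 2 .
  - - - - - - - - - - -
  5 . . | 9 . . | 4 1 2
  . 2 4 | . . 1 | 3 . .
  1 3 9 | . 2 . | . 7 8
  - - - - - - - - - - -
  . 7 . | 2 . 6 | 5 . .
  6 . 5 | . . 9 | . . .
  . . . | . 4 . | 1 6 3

Step 1. [r9c3∈{8}] r9c3's peers cover all but 8. So r9c3=8.
Step 2. [r1c7∈{6,7,9}] col 7 places 9 nowhere but r1c7, so r1c7=9.
Step 3. [r7c5∈{1,3,8}] 1 has one home in row 7: r7c5, so r7c5=1.
Step 4. [r8c5∈{3,7,8}] 8 has one home in box 8: r8c5, so r8c5=8.
Step 5. [r5c9∈{5,6,9}] 5 has one home in col 9: r5c9. So r5c9=5.
Step 6. [r4c3∈{6,7}] col 3 places 7 nowhere but r4c3 ⇒ r4c3=7.
Step 7. [r2c7∈{7}] only 7 remains possible at r2c7, so r2c7=7.
Step 8. [r8c8∈{4}] r8c8 has the single candidate 4 ⇒ r8c8=4.
Step 9. [r9c4∈{5,7}] row 9 places 7 nowhere but r9c4. So r9c4=7.
Step 10. [r4c2∈{6,8}] r4c2 is the only open cell in row 4 admitting 6. So r4c2=6.
Step 11. [r1c5∈{5}] r1c5 has the single candidate 5, so r1c5=5.
Step 12. [r1c4∈{4}] only 4 remains possible at r1c4 ⇒ r1c4=4.
Step 13. [r6c4∈{5,6}] r6c4 is the only open cell in col 4 admitting 5 ⇒ r6c4=5.
Step 14. [r3c9∈{1,4,6}] across row 3, 4 lands solely at r3c9 ⇒ r3c9=4.
Step 15. [r1c2∈{8}] nothing but 8 survives at r1c2 ⇒ r1c2=8.
Step 16. [r7c8∈{8,9}] 8 has one home in row 7: r7c8, so r7c8=8.
Step 17. [r1c6∈{2}] r1c6's peers cover all but 2, so r1c6=2.
Step 18. [r8c2∈{1}] only 1 remains possible at r8c2. So r8c2=1.
Step 19. [r7c1∈{4}] r7c1 is down to just 4 ⇒ r7c1=4.
Step 20. [r5c8∈{9}] r5c8 is down to just 9, so r5c8=9.
Step 21. [r6c7∈{6}] r6c7's peers cover all but 6. So r6c7=6.
Step 22. [r4c5∈{3}] r4c5 is down to just 3 ⇒ r4c5=3.
Step 23. [r1c1∈{7}] nothing but 7 survives at r1c1. So r1c1=7.
Step 24. [r9c1∈{2}] nothing but 2 survives at r9c1 ⇒ r9c1=2.
Step 25. [r1c9∈{6}] nothing but 6 survives at r1c9, so r1c9=6.
Step 26. [r9c6∈{5}] r9c6 has the single candidate 5, so r9c6=5.
Step 27. [r5c4∈{6}] r5c4's peers cover all but 6. So r5c4=6.
Step 28. [r6c6∈{4}] r6c6 has the single candidate 4. So r6c6=4.
Step 29. [r2c9∈{1}] r2c9 has the single candidate 1. So r2c9=1.
Step 30. [r8c4∈{3}] nothing but 3 survives at r8c4 ⇒ r8c4=3.
Step 31. [r9c2∈{9}] only 9 remains possible at r9c2. So r9c2=9.
Step 32. [r3c3∈{6}] only 6 remains possible at r3c3. So r3c3=6.
Step 33. [r5c1∈{8}] r5c1 is down to just 8. So r5c1=8.
Step 34. [r8c9∈{7}] nothing but 7 survives at r8c9. So r8c9=7.
Step 35. [r7c9∈{9}] r7c9 is down to just 9. So r7c9=9.
Step 36. [r8c7∈{2}] only 2 remains possible at r8c7, so r8c7=2.
Step 37. [r3c4∈{1}] r3c4's peers cover all but 1, so r3c4=1.
Step 38. [r5c5∈{7}] nothing but 7 survives at r5c5, so r5c5=7.
Step 39. [r3c5∈{9}] only 9 remains possible at r3c5 ⇒ r3c5=9.
Step 40. [r7c3∈{3}] r7c3 is down to just 3. So r7c3=3.
Step 41. [r4c6∈{8}] r4c6 is down to just 8 ⇒ r4c6=8.

Answer: 7 8 1 4 5 2 9 3 6 / 9 4 2 8 6 3 7 5 1 / 3 5 6 1 9 7 8 2 4 / 5 6 7 9 3 8 4 1 2 / 8 2 4 6 7 1 3 9 5 / 1 3 9 5 2 4 6 7 8 / 4 7 3 2 1 6 5 8 9 / 6 1 5 3 8 9 2 4 7 / 2 9 8 7 4 5 1 6 3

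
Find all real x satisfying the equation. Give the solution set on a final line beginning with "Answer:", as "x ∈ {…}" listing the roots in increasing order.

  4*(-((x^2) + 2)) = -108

Step 1. [4*(-((x^2) + 2)) = -108] divide by the outer 4. So div: -((x^2) + 2) = -27.
Step 2. [-((x^2) + 2) = -27] leading − — multiply by −1. So neg: (x^2) + 2 = 27.
Step 3. [(x^2) + 2 = 27] the outer +2 inverts by subtracting 2 ⇒ sub: x^2 = 25.
Step 4. [x^2 = 25] √ both sides: 25 ≥ 0 gives two branches. So sqrt: x = 5 or -5.

Answer: x ∈ {-5, 5}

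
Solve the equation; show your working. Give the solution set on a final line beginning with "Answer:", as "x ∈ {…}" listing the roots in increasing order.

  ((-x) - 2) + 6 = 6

Step 1. [((-x) - 2) + 6 = 6] the outer +6 inverts by subtracting 6 ⇒ sub: (-x) - 2 = 0.
Step 2. [(-x) - 2 = 0] -2 is outermost — add 2 both sides, so sub: -x = 2.
Step 3. [-x = 2] LHS negated; negate both sides, so neg: x = -2.

Answer: x ∈ {-2}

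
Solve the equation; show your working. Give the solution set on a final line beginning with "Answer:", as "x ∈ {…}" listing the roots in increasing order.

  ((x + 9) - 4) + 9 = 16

Step 1. [((x + 9) - 4) + 9 = 16] 9 comes off first (subtract 9), so sub: (x + 9) - 4 = 7.
Step 2. [(x + 9) - 4 = 7] 4 comes off first (add 4) ⇒ sub: x + 9 = 11.
Step 3. [x + 9 = 11] peel the +9: subtract 9 from each side. So sub: x = 2.

Answer: x ∈ {2}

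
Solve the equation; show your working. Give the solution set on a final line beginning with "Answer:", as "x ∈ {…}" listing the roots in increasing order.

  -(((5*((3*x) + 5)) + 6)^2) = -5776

Step 1. [-(((5*((3*x) + 5)) + 6)^2) = -5776] LHS negated; negate both sides, so neg: ((5*((3*x) + 5)) + 6)^2 = 5776.
Step 2. [((5*((3*x) + 5)) + 6)^2 = 5776] LHS squared, RHS 5776 ≥ 0: apply √ (±), so sqrt: (5*((3*x) + 5)) + 6 = 76 or -76.
Step 3. [(5*((3*x) + 5)) + 6 = 76 or -76] peel the +6: subtract 6 from each side, so sub: 5*((3*x) + 5) = 70 or -82.
Step 4. [5*((3*x) + 5) = 70 or -82] leading coefficient 5: divide by 5. So div: (3*x) + 5 = 14 or -82/5.
Step 5. [(3*x) + 5 = 14 or -82/5] +5 is outermost — subtract 5 both sides ⇒ sub: 3*x = 9 or -107/5.
Step 6. [3*x = 9 or -107/5] 3 out front; divide by 3. So div: x = 3 or -107/15.

Answer: x ∈ {-107/15, 3}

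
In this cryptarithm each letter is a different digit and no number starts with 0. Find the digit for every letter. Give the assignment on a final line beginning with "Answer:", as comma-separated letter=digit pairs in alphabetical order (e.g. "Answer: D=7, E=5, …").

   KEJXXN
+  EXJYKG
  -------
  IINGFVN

Step 1. [I] I is the leading digit of a 7-digit sum of two 6-digit numbers; the final carry is exactly 1, so I=1.
Step 2. [col 1: N + G ≡ N (mod 10)] from column 1 (nothing yet, carry-in 0, digits 1 already taken and all letters distinct): G must equal 0. So G=0.
Step 3. [col 1: N + G ≡ N (mod 10)] column 1 (N + G ≡ N (mod 10), carry-in 0) doesn't pin N yet; pick N=4 and continue, so N=4.
Step 4. [col 2: X + K ≡ V (mod 10)] K=3 is one option consistent with column 2 (X + K ≡ V (mod 10), carry-in 0) — take it. So K=3.
Step 5. [col 2: X + K ≡ V (mod 10)] no forcing yet in column 2 (carry-in 0); V=9 is free and consistent — try it. So V=9.
Step 6. [col 2: X + K ≡ V (mod 10)] column 2 reads X+K+carry(0)=V with K=3, V=9; with digits 0,1,3,4,9 already taken and all letters distinct, the only value for X is 6. So X=6.
Step 7. [col 3: X + Y ≡ F (mod 10)] in column 3 we have X+Y≡F with carry-in 0; given X=6 and digits 0,1,3,4,6,9 already taken and all letters distinct, that pins F to 8. So F=8.
Step 8. [col 3: X + Y ≡ F (mod 10)] column 3: given X=6, F=8, carry-in 0, and digits 0,1,3,4,6,8,9 already taken and all letters distinct, X+Y≡F (mod 10) forces Y=2. So Y=2.
Step 9. [col 4: J + J ≡ G (mod 10)] from column 4 (G=0, carry-in 0, digits 0,1,2,3,4,6,8,9 already taken and all letters distinct): J must equal 5 ⇒ J=5.
Step 10. [col 5: E + X ≡ N (mod 10)] in column 5 we have E+X≡N with carry-in 1; given X=6, N=4 and digits 0,1,2,3,4,5,6,8,9 already taken and all letters distinct, that pins E to 7, so E=7.

Answer: E=7, F=8, G=0, I=1, J=5, K=3, N=4, V=9, X=6, Y=2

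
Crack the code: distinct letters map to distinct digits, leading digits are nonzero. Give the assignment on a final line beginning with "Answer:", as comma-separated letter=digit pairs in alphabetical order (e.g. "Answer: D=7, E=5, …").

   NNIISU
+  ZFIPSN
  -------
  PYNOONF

Step 1. [col 1: U + N ≡ F (mod 10)] no forcing yet in column 1 (carry-in 0); N=7 is free and consistent — try it, so N=7.
Step 2. [col 1: U + N ≡ F (mod 10)] several values work for U in column 1 (U + N ≡ F (mod 10), carry-in 0); try U=3, so U=3.
Step 3. [P] P is the leading digit of a 7-digit sum of two 6-digit numbers; the final carry is exactly 1, so P=1.
Step 4. [col 1: U + N ≡ F (mod 10)] in column 1 we have U+N≡F with carry-in 0; given U=3, N=7 and digits 1,3,7 already taken and all letters distinct, that pins F to 0 ⇒ F=0.
Step 5. [col 2: S + S ≡ N (mod 10)] in column 2 we have S+S≡N with carry-in 1; given N=7 and digits 0,1,3,7 already taken and all letters distinct, that pins S to 8 ⇒ S=8.
Step 6. [col 3: I + P ≡ O (mod 10)] several values work for O in column 3 (I + P ≡ O (mod 10), carry-in 1); try O=4 ⇒ O=4.
Step 7. [col 3: I + P ≡ O (mod 10)] in column 3 we have I+P≡O with carry-in 1; given P=1, O=4 and digits 0,1,3,4,7,8 already taken and all letters distinct, that pins I to 2 ⇒ I=2.
Step 8. [col 6: N + Z ≡ Y (mod 10)] from column 6 (N=7, carry-in 0, digits 0,1,2,3,4,7,8 already taken and all letters distinct): Y must equal 6, so Y=6.
Step 9. [col 6: N + Z ≡ Y (mod 10)] column 6 reads N+Z+carry(0)=Y with N=7, Y=6; with digits 0,1,2,3,4,6,7,8 already taken and all letters distinct, the only value for Z is 9, so Z=9.

Answer: F=0, I=2, N=7, O=4, P=1, S=8, U=3, Y=6, Z=9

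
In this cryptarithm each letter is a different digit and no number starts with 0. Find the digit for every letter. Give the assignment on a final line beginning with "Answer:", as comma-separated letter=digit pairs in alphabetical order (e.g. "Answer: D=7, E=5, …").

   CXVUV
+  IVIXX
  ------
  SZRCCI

Step 1. [col 1: V + X ≡ I (mod 10)] column 1 (V + X ≡ I (mod 10), carry-in 0) doesn't pin V yet; pick V=3 and continue, so V=3.
Step 2. [S] the sum has 6 digits but both addends have 5; that extra leading digit S is the final carry, namely 1, so S=1.
Step 3. [col 1: V + X ≡ I (mod 10)] column 1 (V + X ≡ I (mod 10), carry-in 0) doesn't pin I yet; pick I=8 and continue ⇒ I=8.
Step 4. [col 1: V + X ≡ I (mod 10)] from column 1 (V=3, I=8, carry-in 0, digits 1,3,8 already taken and all letters distinct): X must equal 5. So X=5.
Step 5. [col 2: U + X ≡ C (mod 10)] no forcing yet in column 2 (carry-in 0); C=2 is free and consistent — try it, so C=2.
Step 6. [col 2: U + X ≡ C (mod 10)] in column 2 we have U+X≡C with carry-in 0; given X=5, C=2 and digits 1,2,3,5,8 already taken and all letters distinct, that pins U to 7. So U=7.
Step 7. [col 4: X + V ≡ R (mod 10)] column 4 reads X+V+carry(1)=R with X=5, V=3; with digits 1,2,3,5,7,8 already taken and all letters distinct, the only value for R is 9. So R=9.
Step 8. [col 5: C + I ≡ Z (mod 10)] from column 5 (C=2, I=8, carry-in 0, digits 1,2,3,5,7,8,9 already taken and all letters distinct): Z must equal 0 ⇒ Z=0.

Answer: C=2, I=8, R=9, S=1, U=7, V=3, X=5, Z=0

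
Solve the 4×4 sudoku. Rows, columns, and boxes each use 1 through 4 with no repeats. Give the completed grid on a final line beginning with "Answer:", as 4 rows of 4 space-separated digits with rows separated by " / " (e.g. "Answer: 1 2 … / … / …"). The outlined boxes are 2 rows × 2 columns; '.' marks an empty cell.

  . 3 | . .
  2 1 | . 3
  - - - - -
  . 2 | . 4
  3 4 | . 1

Step 1. [r1c3∈{1,2,4}] in row 1, 1 fits only at r1c3 ⇒ r1c3=1.
Step 2. [r4c3∈{2}] r4c3 is down to just 2. So r4c3=2.
Step 3. [r1c1∈{4}] r1c1 is down to just 4. So r1c1=4.
Step 4. [r3c3∈{3}] r3c3 has the single candidate 3. So r3c3=3.
Step 5. [r1c4∈{2}] r1c4 is down to just 2, so r1c4=2.
Step 6. [r2c3∈{4}] only 4 remains possible at r2c3 ⇒ r2c3=4.
Step 7. [r3c1∈{1}] only 1 remains possible at r3c1, so r3c1=1.

Answer: 4 3 1 2 / 2 1 4 3 / 1 2 3 4 / 3 4 2 1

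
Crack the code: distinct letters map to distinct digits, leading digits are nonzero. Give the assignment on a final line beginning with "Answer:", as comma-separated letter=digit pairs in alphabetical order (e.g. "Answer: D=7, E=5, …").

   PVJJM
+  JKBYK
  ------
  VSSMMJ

Step 1. [col 1: M + K ≡ J (mod 10)] no forcing yet in column 1 (carry-in 0); K=2 is free and consistent — try it, so K=2.
Step 2. [V] V is the leading digit of a 6-digit sum of two 5-digit numbers; the final carry is exactly 1. So V=1.
Step 3. [col 1: M + K ≡ J (mod 10)] J=5 is one option consistent with column 1 (M + K ≡ J (mod 10), carry-in 0) — take it, so J=5.
Step 4. [col 1: M + K ≡ J (mod 10)] in column 1 we have M+K≡J with carry-in 0; given K=2, J=5 and digits 1,2,5 already taken and all letters distinct, that pins M to 3. So M=3.
Step 5. [col 2: J + Y ≡ M (mod 10)] column 2: given J=5, M=3, carry-in 0, and digits 1,2,3,5 already taken and all letters distinct, J+Y≡M (mod 10) forces Y=8 ⇒ Y=8.
Step 6. [col 3: J + B ≡ M (mod 10)] column 3: given J=5, M=3, carry-in 1, and digits 1,2,3,5,8 already taken and all letters distinct, J+B≡M (mod 10) forces B=7 ⇒ B=7.
Step 7. [col 4: V + K ≡ S (mod 10)] from column 4 (V=1, K=2, carry-in 1, digits 1,2,3,5,7,8 already taken and all letters distinct): S must equal 4, so S=4.
Step 8. [col 5: P + J ≡ S (mod 10)] column 5: given J=5, S=4, carry-in 0, and digits 1,2,3,4,5,7,8 already taken and all letters distinct, P+J≡S (mod 10) forces P=9 ⇒ P=9.

Answer: B=7, J=5, K=2, M=3, P=9, S=4, V=1, Y=8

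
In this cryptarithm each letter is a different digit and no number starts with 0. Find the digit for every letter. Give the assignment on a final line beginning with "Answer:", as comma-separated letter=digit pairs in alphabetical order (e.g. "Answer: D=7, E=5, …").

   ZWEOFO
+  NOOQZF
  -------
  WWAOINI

Step 1. [W] adding two 6-digit numbers gives at most 6+1 digits, and here it does — W is that final carry and must be 1 ⇒ W=1.
Step 2. [col 1: O + F ≡ I (mod 10)] column 1 (O + F ≡ I (mod 10), carry-in 0) doesn't pin I yet; pick I=0 and continue. So I=0.
Step 3. [col 1: O + F ≡ I (mod 10)] column 1 (O + F ≡ I (mod 10), carry-in 0) doesn't pin F yet; pick F=8 and continue, so F=8.
Step 4. [col 1: O + F ≡ I (mod 10)] in column 1 we have O+F≡I with carry-in 0; given F=8, I=0 and digits 0,1,8 already taken and all letters distinct, that pins O to 2. So O=2.
Step 5. [col 2: F + Z ≡ N (mod 10)] column 2 (F + Z ≡ N (mod 10), carry-in 1) doesn't pin N yet; pick N=5 and continue, so N=5.
Step 6. [col 2: F + Z ≡ N (mod 10)] from column 2 (F=8, N=5, carry-in 1, digits 0,1,2,5,8 already taken and all letters distinct): Z must equal 6. So Z=6.
Step 7. [col 3: O + Q ≡ I (mod 10)] column 3 reads O+Q+carry(1)=I with O=2, I=0; with digits 0,1,2,5,6,8 already taken and all letters distinct, the only value for Q is 7. So Q=7.
Step 8. [col 4: E + O ≡ O (mod 10)] in column 4 we have E+O≡O with carry-in 1; given O=2 and digits 0,1,2,5,6,7,8 already taken and all letters distinct, that pins E to 9, so E=9.
Step 9. [col 5: W + O ≡ A (mod 10)] column 5 reads W+O+carry(1)=A with W=1, O=2; with digits 0,1,2,5,6,7,8,9 already taken and all letters distinct, the only value for A is 4, so A=4.

Answer: A=4, E=9, F=8, I=0, N=5, O=2, Q=7, W=1, Z=6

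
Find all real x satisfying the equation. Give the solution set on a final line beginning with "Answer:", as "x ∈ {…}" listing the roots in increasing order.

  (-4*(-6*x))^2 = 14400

Step 1. [(-4*(-6*x))^2 = 14400] 14400 ≥ 0, LHS is (·)² — take ±√ ⇒ sqrt: -4*(-6*x) = 120 or -120.
Step 2. [-4*(-6*x) = 120 or -120] -4 out front; divide by -4. So div: -6*x = -30 or 30.
Step 3. [-6*x = -30 or 30] -6·(inner) — divide through by -6. So div: x = 5 or -5.

Answer: x ∈ {-5, 5}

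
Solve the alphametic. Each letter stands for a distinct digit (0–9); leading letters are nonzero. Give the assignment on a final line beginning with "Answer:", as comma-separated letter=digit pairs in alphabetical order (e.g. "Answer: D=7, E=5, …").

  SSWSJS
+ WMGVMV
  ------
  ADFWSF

Step 1. [col 1: S + V ≡ F (mod 10)] column 1 (S + V ≡ F (mod 10), carry-in 0) doesn't pin S yet; pick S=2 and continue ⇒ S=2.
Step 2. [col 1: S + V ≡ F (mod 10)] V=1 is one option consistent with column 1 (S + V ≡ F (mod 10), carry-in 0) — take it ⇒ V=1.
Step 3. [col 1: S + V ≡ F (mod 10)] from column 1 (S=2, V=1, carry-in 0, digits 1,2 already taken and all letters distinct): F must equal 3 ⇒ F=3.
Step 4. [col 2: J + M ≡ S (mod 10)] column 2 (J + M ≡ S (mod 10), carry-in 0) doesn't pin J yet; pick J=7 and continue, so J=7.
Step 5. [col 2: J + M ≡ S (mod 10)] column 2 reads J+M+carry(0)=S with J=7, S=2; with digits 1,2,3,7 already taken and all letters distinct, the only value for M is 5, so M=5.
Step 6. [col 3: S + V ≡ W (mod 10)] from column 3 (S=2, V=1, carry-in 1, digits 1,2,3,5,7 already taken and all letters distinct): W must equal 4. So W=4.
Step 7. [col 4: W + G ≡ F (mod 10)] column 4: given W=4, F=3, carry-in 0, and digits 1,2,3,4,5,7 already taken and all letters distinct, W+G≡F (mod 10) forces G=9, so G=9.
Step 8. [col 5: S + M ≡ D (mod 10)] in column 5 we have S+M≡D with carry-in 1; given S=2, M=5 and digits 1,2,3,4,5,7,9 already taken and all letters distinct, that pins D to 8 ⇒ D=8.
Step 9. [col 6: S + W ≡ A (mod 10)] from column 6 (S=2, W=4, carry-in 0, digits 1,2,3,4,5,7,8,9 already taken and all letters distinct): A must equal 6. So A=6.

Answer: A=6, D=8, F=3, G=9, J=7, M=5, S=2, V=1, W=4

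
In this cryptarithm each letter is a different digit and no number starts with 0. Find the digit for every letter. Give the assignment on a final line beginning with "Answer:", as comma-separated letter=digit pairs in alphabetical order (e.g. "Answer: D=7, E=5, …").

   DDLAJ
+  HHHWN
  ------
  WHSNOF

Step 1. [col 1: J + N ≡ F (mod 10)] several values work for J in column 1 (J + N ≡ F (mod 10), carry-in 0); try J=3 ⇒ J=3.
Step 2. [W] adding two 5-digit numbers gives at most 5+1 digits, and here it does — W is that final carry and must be 1. So W=1.
Step 3. [col 1: J + N ≡ F (mod 10)] no forcing yet in column 1 (carry-in 0); N=7 is free and consistent — try it ⇒ N=7.
Step 4. [col 1: J + N ≡ F (mod 10)] column 1: given J=3, N=7, carry-in 0, and digits 1,3,7 already taken and all letters distinct, J+N≡F (mod 10) forces F=0. So F=0.
Step 5. [col 2: A + W ≡ O (mod 10)] several values work for O in column 2 (A + W ≡ O (mod 10), carry-in 1); try O=8. So O=8.
Step 6. [col 2: A + W ≡ O (mod 10)] column 2 reads A+W+carry(1)=O with W=1, O=8; with digits 0,1,3,7,8 already taken and all letters distinct, the only value for A is 6. So A=6.
Step 7. [col 3: L + H ≡ N (mod 10)] no forcing yet in column 3 (carry-in 0); H=5 is free and consistent — try it, so H=5.
Step 8. [col 3: L + H ≡ N (mod 10)] from column 3 (H=5, N=7, carry-in 0, digits 0,1,3,5,6,7,8 already taken and all letters distinct): L must equal 2 ⇒ L=2.
Step 9. [col 4: D + H ≡ S (mod 10)] column 4 (D + H ≡ S (mod 10), carry-in 0) doesn't pin D yet; pick D=9 and continue, so D=9.
Step 10. [col 4: D + H ≡ S (mod 10)] in column 4 we have D+H≡S with carry-in 0; given D=9, H=5 and digits 0,1,2,3,5,6,7,8,9 already taken and all letters distinct, that pins S to 4, so S=4.

Answer: A=6, D=9, F=0, H=5, J=3, L=2, N=7, O=8, S=4, W=1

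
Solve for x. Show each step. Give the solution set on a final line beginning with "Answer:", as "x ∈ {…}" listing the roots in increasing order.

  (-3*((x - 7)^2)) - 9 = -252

Step 1. [(-3*((x - 7)^2)) - 9 = -252] peel the -9: add 9 from each side. So sub: -3*((x - 7)^2) = -243.
Step 2. [-3*((x - 7)^2) = -243] -3 out front; divide by -3 ⇒ div: (x - 7)^2 = 81.
Step 3. [(x - 7)^2 = 81] 81 ≥ 0, LHS is (·)² — take ±√ ⇒ sqrt: x - 7 = 9 or -9.
Step 4. [x - 7 = 9 or -9] peel the -7: add 7 from each side. So sub: x = 16 or -2.

Answer: x ∈ {-2, 16}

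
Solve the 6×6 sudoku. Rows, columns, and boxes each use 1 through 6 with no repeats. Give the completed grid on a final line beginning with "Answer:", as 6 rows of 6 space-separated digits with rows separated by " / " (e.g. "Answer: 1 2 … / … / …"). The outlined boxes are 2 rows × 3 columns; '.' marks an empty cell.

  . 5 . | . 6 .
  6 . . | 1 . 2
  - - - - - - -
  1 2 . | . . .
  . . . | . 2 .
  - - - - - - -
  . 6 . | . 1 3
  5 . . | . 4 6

Step 1. [r1c6∈{4}] r1c6's peers cover all but 4, so r1c6=4.
Step 2. [r3c6∈{5}] only 5 remains possible at r3c6 ⇒ r3c6=5.
Step 3. [r1c4∈{3}] nothing but 3 survives at r1c4 ⇒ r1c4=3.
Step 4. [r4c1∈{3,4}] col 1 places 3 nowhere but r4c1, so r4c1=3.
Step 5. [r4c2∈{4}] r4c2's peers cover all but 4, so r4c2=4.
Step 6. [r6c2∈{1,3}] across col 2, 1 lands solely at r6c2, so r6c2=1.
Step 7. [r1c1∈{2}] only 2 remains possible at r1c1. So r1c1=2.
Step 8. [r6c3∈{2,3}] in row 6, 3 fits only at r6c3. So r6c3=3.
Step 9. [r5c3∈{2,4}] r5c3 is the only open cell in col 3 admitting 2, so r5c3=2.
Step 10. [r3c3∈{6}] r3c3 is down to just 6. So r3c3=6.
Step 11. [r1c3∈{1}] r1c3's peers cover all but 1 ⇒ r1c3=1.
Step 12. [r6c4∈{2}] only 2 remains possible at r6c4, so r6c4=2.
Step 13. [r3c4∈{4}] r3c4 is down to just 4. So r3c4=4.
Step 14. [r4c4∈{6}] r4c4 is down to just 6. So r4c4=6.
Step 15. [r5c4∈{5}] r5c4 is down to just 5. So r5c4=5.
Step 16. [r2c5∈{5}] r2c5's peers cover all but 5, so r2c5=5.
Step 17. [r5c1∈{4}] r5c1 has the single candidate 4. So r5c1=4.
Step 18. [r3c5∈{3}] r3c5 is down to just 3 ⇒ r3c5=3.
Step 19. [r4c6∈{1}] only 1 remains possible at r4c6. So r4c6=1.
Step 20. [r2c3∈{4}] nothing but 4 survives at r2c3 ⇒ r2c3=4.
Step 21. [r2c2∈{3}] r2c2's peers cover all but 3, so r2c2=3.
Step 22. [r4c3∈{5}] nothing but 5 survives at r4c3, so r4c3=5.

Answer: 2 5 1 3 6 4 / 6 3 4 1 5 2 / 1 2 6 4 3 5 / 3 4 5 6 2 1 / 4 6 2 5 1 3 / 5 1 3 2 4 6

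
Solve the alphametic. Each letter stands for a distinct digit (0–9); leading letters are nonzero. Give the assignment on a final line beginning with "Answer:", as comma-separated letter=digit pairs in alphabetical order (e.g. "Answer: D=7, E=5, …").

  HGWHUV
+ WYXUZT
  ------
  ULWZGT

Step 1. [col 1: V + T ≡ T (mod 10)] from column 1 (nothing yet, carry-in 0, all letters distinct, none taken yet): V must equal 0. So V=0.
Step 2. [col 1: V + T ≡ T (mod 10)] T=3 is one option consistent with column 1 (V + T ≡ T (mod 10), carry-in 0) — take it ⇒ T=3.
Step 3. [col 2: U + Z ≡ G (mod 10)] column 2 (U + Z ≡ G (mod 10), carry-in 0) doesn't pin U yet; pick U=7 and continue ⇒ U=7.
Step 4. [col 2: U + Z ≡ G (mod 10)] no forcing yet in column 2 (carry-in 0); G=8 is free and consistent — try it ⇒ G=8.
Step 5. [col 2: U + Z ≡ G (mod 10)] column 2: given U=7, G=8, carry-in 0, and digits 0,3,7,8 already taken and all letters distinct, U+Z≡G (mod 10) forces Z=1. So Z=1.
Step 6. [col 3: H + U ≡ Z (mod 10)] in column 3 we have H+U≡Z with carry-in 0; given U=7, Z=1 and digits 0,1,3,7,8 already taken and all letters distinct, that pins H to 4, so H=4.
Step 7. [col 4: W + X ≡ W (mod 10)] in column 4 we have W+X≡W with carry-in 1; given nothing yet and digits 0,1,3,4,7,8 already taken and all letters distinct, that pins X to 9 ⇒ X=9.
Step 8. [col 4: W + X ≡ W (mod 10)] column 4 (W + X ≡ W (mod 10), carry-in 1) doesn't pin W yet; pick W=2 and continue, so W=2.
Step 9. [col 5: G + Y ≡ L (mod 10)] in column 5 we have G+Y≡L with carry-in 1; given G=8 and digits 0,1,2,3,4,7,8,9 already taken and all letters distinct, that pins Y to 6, so Y=6.
Step 10. [col 5: G + Y ≡ L (mod 10)] from column 5 (G=8, Y=6, carry-in 1, digits 0,1,2,3,4,6,7,8,9 already taken and all letters distinct): L must equal 5, so L=5.

Answer: G=8, H=4, L=5, T=3, U=7, V=0, W=2, X=9, Y=6, Z=1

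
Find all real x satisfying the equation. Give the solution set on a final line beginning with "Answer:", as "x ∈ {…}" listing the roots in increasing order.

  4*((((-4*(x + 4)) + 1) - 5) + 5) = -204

Step 1. [4*((((-4*(x + 4)) + 1) - 5) + 5) = -204] LHS = 4·(…); ÷4 both sides ⇒ div: (((-4*(x + 4)) + 1) - 5) + 5 = -51.
Step 2. [(((-4*(x + 4)) + 1) - 5) + 5 = -51] 5 comes off first (subtract 5), so sub: ((-4*(x + 4)) + 1) - 5 = -56.
Step 3. [((-4*(x + 4)) + 1) - 5 = -56] the outer -5 inverts by adding 5. So sub: (-4*(x + 4)) + 1 = -51.
Step 4. [(-4*(x + 4)) + 1 = -51] +1 is outermost — subtract 1 both sides. So sub: -4*(x + 4) = -52.
Step 5. [-4*(x + 4) = -52] divide by the outer -4. So div: x + 4 = 13.
Step 6. [x + 4 = 13] +4 is outermost — subtract 4 both sides, so sub: x = 9.

Answer: x ∈ {9}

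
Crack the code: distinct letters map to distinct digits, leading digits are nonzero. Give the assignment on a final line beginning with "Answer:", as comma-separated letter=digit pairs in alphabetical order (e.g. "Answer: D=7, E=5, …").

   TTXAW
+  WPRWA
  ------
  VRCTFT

Step 1. [col 1: W + A ≡ T (mod 10)] A=6 is one option consistent with column 1 (W + A ≡ T (mod 10), carry-in 0) — take it. So A=6.
Step 2. [V] V is the leading digit of a 6-digit sum of two 5-digit numbers; the final carry is exactly 1 ⇒ V=1.
Step 3. [col 1: W + A ≡ T (mod 10)] several values work for W in column 1 (W + A ≡ T (mod 10), carry-in 0); try W=7. So W=7.
Step 4. [col 1: W + A ≡ T (mod 10)] in column 1 we have W+A≡T with carry-in 0; given W=7, A=6 and digits 1,6,7 already taken and all letters distinct, that pins T to 3 ⇒ T=3.
Step 5. [col 2: A + W ≡ F (mod 10)] column 2 reads A+W+carry(1)=F with A=6, W=7; with digits 1,3,6,7 already taken and all letters distinct, the only value for F is 4. So F=4.
Step 6. [col 3: X + R ≡ T (mod 10)] column 3 (X + R ≡ T (mod 10), carry-in 1) doesn't pin X yet; pick X=2 and continue ⇒ X=2.
Step 7. [col 3: X + R ≡ T (mod 10)] column 3: given X=2, T=3, carry-in 1, and digits 1,2,3,4,6,7 already taken and all letters distinct, X+R≡T (mod 10) forces R=0 ⇒ R=0.
Step 8. [col 4: T + P ≡ C (mod 10)] column 4 reads T+P+carry(0)=C with T=3; with digits 0,1,2,3,4,6,7 already taken and all letters distinct, the only value for P is 5. So P=5.
Step 9. [col 4: T + P ≡ C (mod 10)] in column 4 we have T+P≡C with carry-in 0; given T=3, P=5 and digits 0,1,2,3,4,5,6,7 already taken and all letters distinct, that pins C to 8 ⇒ C=8.

Answer: A=6, C=8, F=4, P=5, R=0, T=3, V=1, W=7, X=2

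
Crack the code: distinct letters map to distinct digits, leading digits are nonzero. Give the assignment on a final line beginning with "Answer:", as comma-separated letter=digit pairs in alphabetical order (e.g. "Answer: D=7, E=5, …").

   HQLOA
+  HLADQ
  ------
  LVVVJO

Step 1. [L] adding two 5-digit numbers gives at most 5+1 digits, and here it does — L is that final carry and must be 1. So L=1.
Step 2. [col 1: A + Q ≡ O (mod 10)] column 1 (A + Q ≡ O (mod 10), carry-in 0) doesn't pin Q yet; pick Q=5 and continue, so Q=5.
Step 3. [col 1: A + Q ≡ O (mod 10)] several values work for A in column 1 (A + Q ≡ O (mod 10), carry-in 0); try A=4, so A=4.
Step 4. [col 1: A + Q ≡ O (mod 10)] in column 1 we have A+Q≡O with carry-in 0; given A=4, Q=5 and digits 1,4,5 already taken and all letters distinct, that pins O to 9 ⇒ O=9.
Step 5. [col 2: O + D ≡ J (mod 10)] several values work for D in column 2 (O + D ≡ J (mod 10), carry-in 0); try D=3. So D=3.
Step 6. [col 2: O + D ≡ J (mod 10)] from column 2 (O=9, D=3, carry-in 0, digits 1,3,4,5,9 already taken and all letters distinct): J must equal 2, so J=2.
Step 7. [col 3: L + A ≡ V (mod 10)] column 3 reads L+A+carry(1)=V with L=1, A=4; with digits 1,2,3,4,5,9 already taken and all letters distinct, the only value for V is 6 ⇒ V=6.
Step 8. [col 5: H + H ≡ V (mod 10)] in column 5 we have H+H≡V with carry-in 0; given V=6 and digits 1,2,3,4,5,6,9 already taken and all letters distinct, that pins H to 8, so H=8.

Answer: A=4, D=3, H=8, J=2, L=1, O=9, Q=5, V=6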